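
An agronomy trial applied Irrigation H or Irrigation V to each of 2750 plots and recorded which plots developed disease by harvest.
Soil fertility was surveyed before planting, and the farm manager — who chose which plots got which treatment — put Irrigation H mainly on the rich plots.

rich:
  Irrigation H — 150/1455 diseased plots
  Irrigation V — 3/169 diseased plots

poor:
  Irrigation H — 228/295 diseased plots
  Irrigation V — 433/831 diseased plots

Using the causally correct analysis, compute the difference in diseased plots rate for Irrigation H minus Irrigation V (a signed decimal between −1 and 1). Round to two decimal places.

Irrigation V is lower inside every soil fertility stratum but Irrigation H is lower in aggregate. Whether to stratify depends on how soil fertility relates to the irrigation.
The imbalance in soil fertility arose from how plots were allocated, not from anything the irrigation did; and soil fertility independently affects the outcome. The pooled gap is confounded — condition on soil fertility.
Adjusting over the population distribution of soil fertility: 0.591·(0.103−0.018) + 0.409·(0.773−0.521) = +0.154.

+0.15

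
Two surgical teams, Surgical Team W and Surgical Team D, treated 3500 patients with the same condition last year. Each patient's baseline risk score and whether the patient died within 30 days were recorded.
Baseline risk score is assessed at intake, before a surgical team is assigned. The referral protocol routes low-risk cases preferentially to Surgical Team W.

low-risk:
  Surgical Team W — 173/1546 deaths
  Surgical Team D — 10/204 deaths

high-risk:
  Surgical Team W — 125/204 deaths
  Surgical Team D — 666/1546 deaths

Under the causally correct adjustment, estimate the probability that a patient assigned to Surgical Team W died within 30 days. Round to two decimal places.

0.36

Here baseline risk score is a common cause — it drives both which surgical team a case falls under and the outcome. The crude comparison mixes populations; the stratum-specific rates are the causally relevant ones.
Standardising Surgical Team W to the population baseline risk score mix: 0.500·173/1546 + 0.500·125/204 = 0.362.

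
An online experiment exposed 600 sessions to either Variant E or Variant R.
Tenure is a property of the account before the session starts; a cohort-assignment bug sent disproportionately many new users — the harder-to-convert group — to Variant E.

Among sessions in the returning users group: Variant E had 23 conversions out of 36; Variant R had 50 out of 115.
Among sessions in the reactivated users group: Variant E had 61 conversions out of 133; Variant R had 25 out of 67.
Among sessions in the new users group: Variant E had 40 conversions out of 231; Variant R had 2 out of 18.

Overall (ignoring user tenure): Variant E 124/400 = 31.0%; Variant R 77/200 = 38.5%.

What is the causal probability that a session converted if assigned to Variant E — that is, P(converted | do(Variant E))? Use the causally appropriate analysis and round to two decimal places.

Within every user tenure level Variant E has the higher rate, yet pooled Variant R does — Simpson's reversal.
User tenure is set before the variant has any effect — it is not caused by the variant — and it independently drives the outcome. That makes it a confounder, so the causal comparison is within user tenure levels.
Standardising Variant E to the population user tenure mix: 0.252·23/36 + 0.333·61/133 + 0.415·40/231 = 0.386.

0.39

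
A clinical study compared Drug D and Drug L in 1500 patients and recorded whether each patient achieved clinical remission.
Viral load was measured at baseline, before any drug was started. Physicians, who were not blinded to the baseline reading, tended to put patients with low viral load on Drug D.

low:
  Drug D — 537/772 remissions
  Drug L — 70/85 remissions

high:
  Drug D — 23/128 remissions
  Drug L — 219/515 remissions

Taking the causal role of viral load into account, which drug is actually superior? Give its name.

Drug L

Drug L is higher inside every viral load stratum but Drug D is higher in aggregate. Whether to stratify depends on how viral load relates to the drug.
Viral load is set before the drug has any effect — it is not caused by the drug — and it independently drives the outcome. That makes it a confounder, so the causal comparison is within viral load levels.
Within each level — low: 69.6% vs 82.4%; high: 18.0% vs 42.5% — Drug L is higher every time.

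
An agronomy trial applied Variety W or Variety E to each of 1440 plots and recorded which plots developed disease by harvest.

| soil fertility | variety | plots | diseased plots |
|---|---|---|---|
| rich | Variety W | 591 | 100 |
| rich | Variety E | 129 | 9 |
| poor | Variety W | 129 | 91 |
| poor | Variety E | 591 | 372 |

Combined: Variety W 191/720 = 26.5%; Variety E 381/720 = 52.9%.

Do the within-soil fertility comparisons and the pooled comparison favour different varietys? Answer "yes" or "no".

Within each soil fertility level (rich 16.9% vs 7.0%; poor 70.5% vs 62.9%), Variety E has the lower rate every time. Pooled: 26.5% vs 52.9% — Variety W has the lower rate overall. The two comparisons disagree.

yes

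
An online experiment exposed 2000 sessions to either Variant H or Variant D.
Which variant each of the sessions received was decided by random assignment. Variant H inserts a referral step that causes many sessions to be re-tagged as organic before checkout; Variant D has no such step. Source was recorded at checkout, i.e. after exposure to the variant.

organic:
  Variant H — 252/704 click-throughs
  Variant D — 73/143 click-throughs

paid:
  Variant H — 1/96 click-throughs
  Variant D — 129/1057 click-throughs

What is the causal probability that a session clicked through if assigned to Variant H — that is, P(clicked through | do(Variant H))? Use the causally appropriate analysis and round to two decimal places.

0.32

Within every traffic source level Variant D has the higher rate, yet pooled Variant H does — Simpson's reversal.
Traffic source lies on the pathway variant → traffic source → outcome, so adjusting for it blocks the indirect effect. For the total causal effect of variant, use the unadjusted pooled rates.
So P(outcome | do(Variant H)) is just the pooled rate for Variant H: 253/800 = 0.316.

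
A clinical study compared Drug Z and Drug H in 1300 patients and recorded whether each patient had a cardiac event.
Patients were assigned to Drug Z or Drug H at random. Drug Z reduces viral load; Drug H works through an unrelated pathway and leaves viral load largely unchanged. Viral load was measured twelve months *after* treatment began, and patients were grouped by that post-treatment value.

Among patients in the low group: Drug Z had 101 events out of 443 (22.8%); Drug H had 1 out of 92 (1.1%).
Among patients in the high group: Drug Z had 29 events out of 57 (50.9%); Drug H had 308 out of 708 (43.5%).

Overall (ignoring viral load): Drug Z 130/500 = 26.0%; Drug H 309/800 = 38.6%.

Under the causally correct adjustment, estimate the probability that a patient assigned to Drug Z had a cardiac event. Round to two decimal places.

Viral load is recorded after the drug and is itself shifted by it — it sits on the causal path from drug to outcome. Conditioning on a mediator would strip out part of the effect we want; the pooled comparison gives the total causal effect.
So P(outcome | do(Drug Z)) is just the pooled rate for Drug Z: 130/500 = 0.260.

0.26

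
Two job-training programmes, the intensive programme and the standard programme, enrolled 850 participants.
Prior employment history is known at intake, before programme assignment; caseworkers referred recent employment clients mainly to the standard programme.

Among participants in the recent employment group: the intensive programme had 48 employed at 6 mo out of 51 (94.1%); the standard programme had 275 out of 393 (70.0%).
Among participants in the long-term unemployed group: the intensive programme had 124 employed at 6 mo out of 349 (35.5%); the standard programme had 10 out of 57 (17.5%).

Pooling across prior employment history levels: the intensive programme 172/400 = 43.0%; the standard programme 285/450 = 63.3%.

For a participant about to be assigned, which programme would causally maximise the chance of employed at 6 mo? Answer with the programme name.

The imbalance in prior employment history arose from how participants were allocated, not from anything the programme did; and prior employment history independently affects the outcome. The pooled gap is confounded — condition on prior employment history.
Within each level — recent employment: 94.1% vs 70.0%; long-term unemployed: 35.5% vs 17.5% — the intensive programme is higher every time.

the intensive programme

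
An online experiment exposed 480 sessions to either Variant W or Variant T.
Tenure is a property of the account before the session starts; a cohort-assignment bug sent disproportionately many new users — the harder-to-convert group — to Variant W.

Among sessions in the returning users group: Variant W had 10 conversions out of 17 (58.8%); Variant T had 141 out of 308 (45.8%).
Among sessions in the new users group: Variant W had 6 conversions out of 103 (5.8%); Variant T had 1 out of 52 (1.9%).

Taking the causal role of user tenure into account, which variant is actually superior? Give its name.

Variant W

The stratified and pooled comparisons disagree (Variant W wins within each user tenure; Variant T wins overall), so the answer turns on the causal role of user tenure.
User tenure satisfies the back-door criterion: it is not a descendant of the variant, and it blocks the spurious path from variant to outcome. Adjusting for it (i.e., using the within-user tenure rates) gives the causal effect.
Within each level — returning users: 58.8% vs 45.8%; new users: 5.8% vs 1.9% — Variant W is higher every time.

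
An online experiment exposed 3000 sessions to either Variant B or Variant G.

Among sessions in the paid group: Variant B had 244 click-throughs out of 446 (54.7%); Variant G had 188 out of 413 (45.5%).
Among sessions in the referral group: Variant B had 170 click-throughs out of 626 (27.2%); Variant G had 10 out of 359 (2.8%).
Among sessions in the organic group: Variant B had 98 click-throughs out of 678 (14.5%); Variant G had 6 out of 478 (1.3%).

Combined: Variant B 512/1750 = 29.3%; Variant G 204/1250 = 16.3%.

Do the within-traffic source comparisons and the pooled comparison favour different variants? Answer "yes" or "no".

no

Within each traffic source level (paid 54.7% vs 45.5%; referral 27.2% vs 2.8%; organic 14.5% vs 1.3%), Variant B has the higher rate every time. Pooled: 29.3% vs 16.3% — Variant B has the higher rate overall. They agree.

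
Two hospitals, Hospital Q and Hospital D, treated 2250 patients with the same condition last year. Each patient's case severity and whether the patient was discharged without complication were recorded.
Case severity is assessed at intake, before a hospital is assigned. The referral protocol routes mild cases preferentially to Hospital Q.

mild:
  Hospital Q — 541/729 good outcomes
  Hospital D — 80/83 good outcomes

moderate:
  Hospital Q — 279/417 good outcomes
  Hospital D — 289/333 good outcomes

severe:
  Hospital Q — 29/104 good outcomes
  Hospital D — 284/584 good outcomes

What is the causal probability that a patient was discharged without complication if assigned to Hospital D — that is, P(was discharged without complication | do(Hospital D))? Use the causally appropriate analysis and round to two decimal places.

0.79

Case severity is set before the hospital has any effect — it is not caused by the hospital — and it independently drives the outcome. That makes it a confounder, so the causal comparison is within case severity levels.
Standardising Hospital D to the population case severity mix: 0.361·80/83 + 0.333·289/333 + 0.306·284/584 = 0.786.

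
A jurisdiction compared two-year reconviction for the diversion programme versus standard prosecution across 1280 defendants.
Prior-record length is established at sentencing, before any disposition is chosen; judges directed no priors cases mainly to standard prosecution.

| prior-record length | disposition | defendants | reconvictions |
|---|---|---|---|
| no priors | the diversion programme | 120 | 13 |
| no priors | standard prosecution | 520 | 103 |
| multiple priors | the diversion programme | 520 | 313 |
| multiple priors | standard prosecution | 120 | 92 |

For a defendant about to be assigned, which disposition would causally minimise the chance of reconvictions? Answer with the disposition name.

Since prior-record length is a pre-existing factor (not a product of the disposition) and it affects the outcome on its own, it is a confounder. The stratified rates, not the pooled rate, identify the causal effect.
Within each level — no priors: 10.8% vs 19.8%; multiple priors: 60.2% vs 76.7% — the diversion programme is lower every time.

the diversion programme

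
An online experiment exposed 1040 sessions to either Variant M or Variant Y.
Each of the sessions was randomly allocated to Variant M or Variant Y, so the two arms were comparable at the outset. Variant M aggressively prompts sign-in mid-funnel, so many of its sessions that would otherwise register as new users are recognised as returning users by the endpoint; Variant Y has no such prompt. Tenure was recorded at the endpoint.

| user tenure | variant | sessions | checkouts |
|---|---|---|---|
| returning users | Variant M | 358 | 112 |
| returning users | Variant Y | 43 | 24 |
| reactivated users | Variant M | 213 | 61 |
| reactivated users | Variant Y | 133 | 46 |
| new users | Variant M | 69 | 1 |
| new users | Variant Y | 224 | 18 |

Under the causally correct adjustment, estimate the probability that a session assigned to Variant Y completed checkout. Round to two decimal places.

User tenure is recorded after the variant and is itself shifted by it — it sits on the causal path from variant to outcome. Conditioning on a mediator would strip out part of the effect we want; the pooled comparison gives the total causal effect.
So P(outcome | do(Variant Y)) is just the pooled rate for Variant Y: 88/400 = 0.220.

0.22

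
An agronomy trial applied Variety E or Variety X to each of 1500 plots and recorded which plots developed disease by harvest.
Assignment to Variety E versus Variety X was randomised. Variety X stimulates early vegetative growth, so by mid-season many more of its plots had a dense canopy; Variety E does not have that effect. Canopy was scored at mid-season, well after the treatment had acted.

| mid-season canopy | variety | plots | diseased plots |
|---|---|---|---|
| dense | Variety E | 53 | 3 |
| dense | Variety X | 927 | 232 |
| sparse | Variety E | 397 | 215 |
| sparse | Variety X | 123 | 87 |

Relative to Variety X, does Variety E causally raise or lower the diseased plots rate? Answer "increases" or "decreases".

increases

Mid-season canopy is recorded after the variety and is itself shifted by it — it sits on the causal path from variety to outcome. Conditioning on a mediator would strip out part of the effect we want; the pooled comparison gives the total causal effect.
Pooled: Variety E 48.4% vs Variety X 30.4%; Variety X is lower overall.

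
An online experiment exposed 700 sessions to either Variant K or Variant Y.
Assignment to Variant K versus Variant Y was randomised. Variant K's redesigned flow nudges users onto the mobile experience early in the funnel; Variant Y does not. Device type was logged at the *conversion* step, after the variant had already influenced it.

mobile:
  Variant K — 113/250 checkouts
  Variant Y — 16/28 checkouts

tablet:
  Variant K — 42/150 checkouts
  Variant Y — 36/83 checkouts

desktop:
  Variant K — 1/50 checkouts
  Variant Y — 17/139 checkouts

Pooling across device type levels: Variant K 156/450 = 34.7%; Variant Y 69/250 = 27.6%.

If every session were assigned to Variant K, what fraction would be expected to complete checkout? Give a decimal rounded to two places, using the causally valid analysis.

The distribution of device type is itself part of what the variant does — it is an intermediate outcome. Holding it fixed would remove that part of the effect; the total effect is the pooled difference.
So P(outcome | do(Variant K)) is just the pooled rate for Variant K: 156/450 = 0.347.

0.35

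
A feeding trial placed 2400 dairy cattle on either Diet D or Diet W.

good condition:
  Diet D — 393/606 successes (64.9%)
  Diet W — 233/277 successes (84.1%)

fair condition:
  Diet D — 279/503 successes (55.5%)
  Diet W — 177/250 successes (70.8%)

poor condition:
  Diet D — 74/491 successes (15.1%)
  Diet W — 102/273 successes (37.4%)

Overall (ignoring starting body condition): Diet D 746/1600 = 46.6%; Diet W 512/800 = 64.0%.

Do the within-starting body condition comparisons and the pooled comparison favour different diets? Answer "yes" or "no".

Within each starting body condition level (good condition 64.9% vs 84.1%; fair condition 55.5% vs 70.8%; poor condition 15.1% vs 37.4%), Diet W has the higher rate every time. Pooled: 46.6% vs 64.0% — Diet W has the higher rate overall. They agree.

no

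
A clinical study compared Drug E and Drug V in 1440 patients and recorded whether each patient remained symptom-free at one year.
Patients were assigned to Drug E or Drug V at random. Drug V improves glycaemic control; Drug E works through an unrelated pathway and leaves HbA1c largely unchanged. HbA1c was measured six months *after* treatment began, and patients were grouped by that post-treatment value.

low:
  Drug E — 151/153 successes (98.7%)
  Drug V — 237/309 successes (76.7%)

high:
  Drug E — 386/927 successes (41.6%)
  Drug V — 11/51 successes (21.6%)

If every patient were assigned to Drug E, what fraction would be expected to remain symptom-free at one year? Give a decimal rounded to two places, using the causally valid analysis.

Within every HbA1c level Drug E has the higher rate, yet pooled Drug V does — Simpson's reversal.
Stratifying would compare drugs among patients the drugs themselves sorted into HbA1c groups — a form of selection on an intermediate. The unconditioned pooled rates give the total causal effect.
So P(outcome | do(Drug E)) is just the pooled rate for Drug E: 537/1080 = 0.497.

0.50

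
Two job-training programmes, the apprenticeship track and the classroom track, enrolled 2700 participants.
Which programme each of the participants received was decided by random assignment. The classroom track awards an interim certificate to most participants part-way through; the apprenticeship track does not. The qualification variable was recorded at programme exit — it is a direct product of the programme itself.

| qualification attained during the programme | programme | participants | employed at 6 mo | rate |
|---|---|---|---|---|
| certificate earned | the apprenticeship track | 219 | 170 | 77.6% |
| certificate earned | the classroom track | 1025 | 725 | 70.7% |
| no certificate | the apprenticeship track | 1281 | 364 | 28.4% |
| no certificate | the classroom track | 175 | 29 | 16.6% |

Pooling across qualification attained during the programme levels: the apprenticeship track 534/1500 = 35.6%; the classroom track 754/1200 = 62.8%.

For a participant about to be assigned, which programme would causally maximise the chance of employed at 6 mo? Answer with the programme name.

the classroom track

Within every qualification attained during the programme level the apprenticeship track has the higher rate, yet pooled the classroom track does — Simpson's reversal.
The distribution of qualification attained during the programme is itself part of what the programme does — it is an intermediate outcome. Holding it fixed would remove that part of the effect; the total effect is the pooled difference.
Pooled: the apprenticeship track 35.6% vs the classroom track 62.8%; the classroom track is higher overall.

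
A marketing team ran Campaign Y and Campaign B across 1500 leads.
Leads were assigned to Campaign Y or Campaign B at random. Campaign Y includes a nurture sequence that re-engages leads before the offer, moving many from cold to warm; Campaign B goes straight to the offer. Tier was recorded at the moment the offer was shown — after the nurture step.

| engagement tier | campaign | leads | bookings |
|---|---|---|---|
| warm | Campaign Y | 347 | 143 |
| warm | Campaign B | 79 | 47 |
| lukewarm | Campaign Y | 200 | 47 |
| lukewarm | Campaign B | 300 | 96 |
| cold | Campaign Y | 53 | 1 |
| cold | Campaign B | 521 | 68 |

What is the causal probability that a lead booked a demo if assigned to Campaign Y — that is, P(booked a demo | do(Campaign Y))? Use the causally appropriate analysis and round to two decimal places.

Engagement tier here is a post-treatment variable shaped by the campaign; conditioning on it would introduce bias rather than remove it. The overall comparison is the causal one.
So P(outcome | do(Campaign Y)) is just the pooled rate for Campaign Y: 191/600 = 0.318.

0.32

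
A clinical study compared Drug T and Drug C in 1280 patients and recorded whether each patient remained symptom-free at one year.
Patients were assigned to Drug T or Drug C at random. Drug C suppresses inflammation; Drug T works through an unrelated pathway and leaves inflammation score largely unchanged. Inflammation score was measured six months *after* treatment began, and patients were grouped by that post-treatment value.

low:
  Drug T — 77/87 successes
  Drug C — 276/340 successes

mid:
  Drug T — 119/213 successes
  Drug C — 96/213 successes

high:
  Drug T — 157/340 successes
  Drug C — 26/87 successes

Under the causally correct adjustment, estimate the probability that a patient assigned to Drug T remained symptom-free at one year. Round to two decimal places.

Because the drug influences inflammation score, inflammation score is a post-treatment mediator, not a confounder. Stratifying on it would bias the estimate; the causal effect is the crude pooled difference.
So P(outcome | do(Drug T)) is just the pooled rate for Drug T: 353/640 = 0.552.

0.55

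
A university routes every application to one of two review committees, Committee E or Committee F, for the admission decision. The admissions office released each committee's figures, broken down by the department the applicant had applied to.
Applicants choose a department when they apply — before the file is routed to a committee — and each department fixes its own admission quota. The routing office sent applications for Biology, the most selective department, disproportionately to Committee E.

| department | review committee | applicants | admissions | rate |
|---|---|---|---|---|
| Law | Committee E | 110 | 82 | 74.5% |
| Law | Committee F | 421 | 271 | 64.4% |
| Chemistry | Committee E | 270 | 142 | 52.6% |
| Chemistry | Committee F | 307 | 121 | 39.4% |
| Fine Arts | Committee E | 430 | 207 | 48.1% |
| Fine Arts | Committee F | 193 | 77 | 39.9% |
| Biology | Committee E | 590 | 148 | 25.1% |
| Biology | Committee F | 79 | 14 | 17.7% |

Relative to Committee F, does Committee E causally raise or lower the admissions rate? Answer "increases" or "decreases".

The imbalance in department arose from how applicants were allocated, not from anything the review committee did; and department independently affects the outcome. The pooled gap is confounded — condition on department.
Within each level — Law: 74.5% vs 64.4%; Chemistry: 52.6% vs 39.4%; Fine Arts: 48.1% vs 39.9%; Biology: 25.1% vs 17.7% — Committee E is higher every time.

increases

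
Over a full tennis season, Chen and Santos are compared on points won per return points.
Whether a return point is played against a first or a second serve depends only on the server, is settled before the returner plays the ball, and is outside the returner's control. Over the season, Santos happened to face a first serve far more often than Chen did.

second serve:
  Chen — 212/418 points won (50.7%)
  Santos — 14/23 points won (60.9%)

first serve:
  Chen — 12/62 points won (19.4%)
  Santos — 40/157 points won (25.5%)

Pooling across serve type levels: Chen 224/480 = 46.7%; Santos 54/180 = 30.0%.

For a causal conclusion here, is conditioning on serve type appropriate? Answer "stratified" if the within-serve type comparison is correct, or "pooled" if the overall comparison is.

The imbalance in serve type arose from how return points were allocated, not from anything the player did; and serve type independently affects the outcome. The pooled gap is confounded — condition on serve type.
Within each level — second serve: 50.7% vs 60.9%; first serve: 19.4% vs 25.5% — Santos is higher every time.

stratified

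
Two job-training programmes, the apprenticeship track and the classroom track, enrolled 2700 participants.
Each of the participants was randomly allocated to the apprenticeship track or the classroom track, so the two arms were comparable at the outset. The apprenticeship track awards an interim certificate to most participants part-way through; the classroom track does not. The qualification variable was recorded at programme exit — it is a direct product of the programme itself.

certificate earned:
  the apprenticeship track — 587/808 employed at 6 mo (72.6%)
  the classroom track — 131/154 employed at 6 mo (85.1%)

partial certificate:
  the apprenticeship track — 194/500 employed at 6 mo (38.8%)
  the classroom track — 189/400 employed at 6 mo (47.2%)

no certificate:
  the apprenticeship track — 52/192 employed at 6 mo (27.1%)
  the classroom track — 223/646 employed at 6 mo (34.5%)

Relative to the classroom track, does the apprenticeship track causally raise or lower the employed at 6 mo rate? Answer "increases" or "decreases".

increases

Within every qualification attained during the programme level the classroom track has the higher rate, yet pooled the apprenticeship track does — Simpson's reversal.
Qualification attained during the programme here is a post-treatment variable shaped by the programme; conditioning on it would introduce bias rather than remove it. The overall comparison is the causal one.
Pooled: the apprenticeship track 55.5% vs the classroom track 45.2%; the apprenticeship track is higher overall.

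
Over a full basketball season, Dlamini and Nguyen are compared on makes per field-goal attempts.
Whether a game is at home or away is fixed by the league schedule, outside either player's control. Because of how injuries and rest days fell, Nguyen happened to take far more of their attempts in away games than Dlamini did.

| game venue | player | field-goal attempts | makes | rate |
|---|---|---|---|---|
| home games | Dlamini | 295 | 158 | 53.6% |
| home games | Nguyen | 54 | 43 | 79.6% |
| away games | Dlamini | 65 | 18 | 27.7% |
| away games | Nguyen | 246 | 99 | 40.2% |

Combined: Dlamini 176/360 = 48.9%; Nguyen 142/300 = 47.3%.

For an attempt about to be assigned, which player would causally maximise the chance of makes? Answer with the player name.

Nguyen

The game venue-specific comparison favours Nguyen throughout, but the pooled figures favour Dlamini. The question is whether to condition on game venue.
Since game venue is a pre-existing factor (not a product of the player) and it affects the outcome on its own, it is a confounder. The stratified rates, not the pooled rate, identify the causal effect.
Within each level — home games: 53.6% vs 79.6%; away games: 27.7% vs 40.2% — Nguyen is higher every time.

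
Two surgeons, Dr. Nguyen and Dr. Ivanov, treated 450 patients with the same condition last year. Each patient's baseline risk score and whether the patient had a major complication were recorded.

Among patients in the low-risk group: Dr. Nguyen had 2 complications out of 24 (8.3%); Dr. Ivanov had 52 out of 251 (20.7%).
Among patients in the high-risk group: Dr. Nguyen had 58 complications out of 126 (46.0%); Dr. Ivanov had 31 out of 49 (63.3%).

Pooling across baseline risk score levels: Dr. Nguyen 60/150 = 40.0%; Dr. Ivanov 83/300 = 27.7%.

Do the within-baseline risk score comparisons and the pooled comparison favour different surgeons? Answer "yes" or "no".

Within each baseline risk score level (low-risk 8.3% vs 20.7%; high-risk 46.0% vs 63.3%), Dr. Nguyen has the lower rate every time. Pooled: 40.0% vs 27.7% — Dr. Ivanov has the lower rate overall. The two comparisons disagree.

yes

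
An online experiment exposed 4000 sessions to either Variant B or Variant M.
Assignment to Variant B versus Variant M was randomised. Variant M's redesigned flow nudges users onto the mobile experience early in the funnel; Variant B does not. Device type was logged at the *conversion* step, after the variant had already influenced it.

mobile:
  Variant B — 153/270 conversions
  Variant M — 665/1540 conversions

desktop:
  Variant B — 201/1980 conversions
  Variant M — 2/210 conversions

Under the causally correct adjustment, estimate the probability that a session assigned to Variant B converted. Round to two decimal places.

0.16

Variant B is higher inside every device type stratum but Variant M is higher in aggregate. Whether to stratify depends on how device type relates to the variant.
Device type is downstream of the variant. One should not condition on a consequence of treatment, so the overall rates are the right comparison.
So P(outcome | do(Variant B)) is just the pooled rate for Variant B: 354/2250 = 0.157.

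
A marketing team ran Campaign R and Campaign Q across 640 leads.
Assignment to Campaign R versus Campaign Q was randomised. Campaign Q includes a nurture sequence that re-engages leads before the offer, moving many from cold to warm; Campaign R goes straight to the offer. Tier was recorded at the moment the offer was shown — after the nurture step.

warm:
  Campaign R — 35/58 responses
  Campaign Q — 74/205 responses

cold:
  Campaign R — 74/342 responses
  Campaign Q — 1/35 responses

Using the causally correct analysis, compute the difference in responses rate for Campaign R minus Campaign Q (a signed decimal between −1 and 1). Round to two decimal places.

-0.04

Campaign R is higher inside every engagement tier stratum but Campaign Q is higher in aggregate. Whether to stratify depends on how engagement tier relates to the campaign.
Because the campaign influences engagement tier, engagement tier is a post-treatment mediator, not a confounder. Stratifying on it would bias the estimate; the causal effect is the crude pooled difference.
The causal difference is the pooled difference: 0.273 − 0.312 = -0.040.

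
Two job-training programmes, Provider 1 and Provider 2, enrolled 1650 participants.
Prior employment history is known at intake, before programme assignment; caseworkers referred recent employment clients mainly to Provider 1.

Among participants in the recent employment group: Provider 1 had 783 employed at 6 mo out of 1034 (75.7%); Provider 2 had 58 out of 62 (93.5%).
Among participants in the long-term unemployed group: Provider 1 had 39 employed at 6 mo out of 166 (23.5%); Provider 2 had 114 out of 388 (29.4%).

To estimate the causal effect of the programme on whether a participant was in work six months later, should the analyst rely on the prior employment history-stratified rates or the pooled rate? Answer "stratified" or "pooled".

Provider 2 is higher inside every prior employment history stratum but Provider 1 is higher in aggregate. Whether to stratify depends on how prior employment history relates to the programme.
The imbalance in prior employment history arose from how participants were allocated, not from anything the programme did; and prior employment history independently affects the outcome. The pooled gap is confounded — condition on prior employment history.
Within each level — recent employment: 75.7% vs 93.5%; long-term unemployed: 23.5% vs 29.4% — Provider 2 is higher every time.

stratified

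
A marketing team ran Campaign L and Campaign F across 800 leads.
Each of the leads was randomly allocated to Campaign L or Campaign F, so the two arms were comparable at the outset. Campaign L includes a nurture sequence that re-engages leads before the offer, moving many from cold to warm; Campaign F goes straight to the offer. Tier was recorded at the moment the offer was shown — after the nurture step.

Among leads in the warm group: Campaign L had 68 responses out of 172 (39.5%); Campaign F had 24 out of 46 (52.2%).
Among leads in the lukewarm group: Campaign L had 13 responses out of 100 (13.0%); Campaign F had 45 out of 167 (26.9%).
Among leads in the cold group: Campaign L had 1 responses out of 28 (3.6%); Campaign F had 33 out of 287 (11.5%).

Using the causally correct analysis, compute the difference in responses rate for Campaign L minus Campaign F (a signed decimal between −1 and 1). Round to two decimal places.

+0.07

Stratifying would compare campaigns among leads the campaigns themselves sorted into engagement tier groups — a form of selection on an intermediate. The unconditioned pooled rates give the total causal effect.
The causal difference is the pooled difference: 0.273 − 0.204 = +0.069.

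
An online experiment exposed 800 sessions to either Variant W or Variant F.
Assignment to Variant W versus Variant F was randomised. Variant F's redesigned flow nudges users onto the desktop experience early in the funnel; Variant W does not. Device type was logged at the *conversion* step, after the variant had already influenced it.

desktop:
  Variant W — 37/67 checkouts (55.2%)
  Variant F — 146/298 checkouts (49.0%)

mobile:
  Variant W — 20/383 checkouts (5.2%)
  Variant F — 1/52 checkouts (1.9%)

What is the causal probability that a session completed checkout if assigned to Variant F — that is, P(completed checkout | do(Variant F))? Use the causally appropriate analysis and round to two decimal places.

0.42

The distribution of device type is itself part of what the variant does — it is an intermediate outcome. Holding it fixed would remove that part of the effect; the total effect is the pooled difference.
So P(outcome | do(Variant F)) is just the pooled rate for Variant F: 147/350 = 0.420.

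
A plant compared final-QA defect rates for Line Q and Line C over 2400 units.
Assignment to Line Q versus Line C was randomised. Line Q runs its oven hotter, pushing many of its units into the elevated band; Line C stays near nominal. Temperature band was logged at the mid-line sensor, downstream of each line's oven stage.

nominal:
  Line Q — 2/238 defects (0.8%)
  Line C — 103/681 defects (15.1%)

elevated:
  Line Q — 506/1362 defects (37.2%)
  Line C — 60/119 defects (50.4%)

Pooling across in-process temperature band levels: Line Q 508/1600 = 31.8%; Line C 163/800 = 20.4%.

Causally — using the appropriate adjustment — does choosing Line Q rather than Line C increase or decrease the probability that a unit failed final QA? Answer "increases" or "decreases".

Stratifying would compare lines among units the lines themselves sorted into in-process temperature band groups — a form of selection on an intermediate. The unconditioned pooled rates give the total causal effect.
Pooled: Line Q 31.8% vs Line C 20.4%; Line C is lower overall.

increases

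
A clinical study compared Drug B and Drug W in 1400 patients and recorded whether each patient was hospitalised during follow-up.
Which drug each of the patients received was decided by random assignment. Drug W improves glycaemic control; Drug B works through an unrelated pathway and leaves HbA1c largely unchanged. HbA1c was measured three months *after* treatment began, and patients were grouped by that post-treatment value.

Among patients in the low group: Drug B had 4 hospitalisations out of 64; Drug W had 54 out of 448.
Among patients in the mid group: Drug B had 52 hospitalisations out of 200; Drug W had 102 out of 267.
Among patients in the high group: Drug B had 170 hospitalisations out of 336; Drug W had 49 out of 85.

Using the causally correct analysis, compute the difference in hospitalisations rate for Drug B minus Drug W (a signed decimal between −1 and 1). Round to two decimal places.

+0.12

The stratified and pooled comparisons disagree (Drug B wins within each HbA1c; Drug W wins overall), so the answer turns on the causal role of HbA1c.
HbA1c is downstream of the drug. One should not condition on a consequence of treatment, so the overall rates are the right comparison.
The causal difference is the pooled difference: 0.377 − 0.256 = +0.120.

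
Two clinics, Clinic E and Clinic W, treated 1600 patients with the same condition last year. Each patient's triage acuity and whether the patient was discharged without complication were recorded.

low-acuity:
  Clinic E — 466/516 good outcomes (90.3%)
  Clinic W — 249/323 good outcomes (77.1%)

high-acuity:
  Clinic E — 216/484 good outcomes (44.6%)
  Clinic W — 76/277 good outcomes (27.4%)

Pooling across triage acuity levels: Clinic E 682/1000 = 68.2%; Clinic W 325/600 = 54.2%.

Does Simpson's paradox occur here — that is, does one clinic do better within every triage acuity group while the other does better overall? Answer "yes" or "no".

Within each triage acuity level (low-acuity 90.3% vs 77.1%; high-acuity 44.6% vs 27.4%), Clinic E has the higher rate every time. Pooled: 68.2% vs 54.2% — Clinic E has the higher rate overall. They agree.

no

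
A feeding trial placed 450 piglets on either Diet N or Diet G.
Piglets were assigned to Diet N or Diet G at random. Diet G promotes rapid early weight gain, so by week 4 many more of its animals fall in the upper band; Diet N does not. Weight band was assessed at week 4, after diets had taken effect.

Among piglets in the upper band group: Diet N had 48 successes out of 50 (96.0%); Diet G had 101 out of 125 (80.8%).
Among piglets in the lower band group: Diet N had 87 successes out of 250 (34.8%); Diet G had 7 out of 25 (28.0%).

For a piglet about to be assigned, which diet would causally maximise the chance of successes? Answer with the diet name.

Diet G

The distribution of week-4 weight band is itself part of what the diet does — it is an intermediate outcome. Holding it fixed would remove that part of the effect; the total effect is the pooled difference.
Pooled: Diet N 45.0% vs Diet G 72.0%; Diet G is higher overall.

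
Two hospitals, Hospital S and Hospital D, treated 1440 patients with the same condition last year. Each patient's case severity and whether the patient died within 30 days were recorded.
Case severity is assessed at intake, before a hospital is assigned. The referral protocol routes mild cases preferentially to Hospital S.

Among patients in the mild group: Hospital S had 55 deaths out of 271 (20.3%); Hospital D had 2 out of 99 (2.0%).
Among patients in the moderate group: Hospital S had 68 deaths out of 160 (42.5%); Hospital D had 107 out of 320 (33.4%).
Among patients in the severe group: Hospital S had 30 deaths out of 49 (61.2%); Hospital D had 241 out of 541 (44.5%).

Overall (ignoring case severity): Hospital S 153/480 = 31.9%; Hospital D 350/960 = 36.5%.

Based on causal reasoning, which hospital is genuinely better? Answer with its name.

Within every case severity level Hospital D has the lower rate, yet pooled Hospital S does — Simpson's reversal.
Nothing the hospital does changes case severity; the imbalance is an allocation artefact. With case severity also predicting the outcome, the pooled figure is confounded, and the within-stratum comparison is the causal one.
Within each level — mild: 20.3% vs 2.0%; moderate: 42.5% vs 33.4%; severe: 61.2% vs 44.5% — Hospital D is lower every time.

Hospital D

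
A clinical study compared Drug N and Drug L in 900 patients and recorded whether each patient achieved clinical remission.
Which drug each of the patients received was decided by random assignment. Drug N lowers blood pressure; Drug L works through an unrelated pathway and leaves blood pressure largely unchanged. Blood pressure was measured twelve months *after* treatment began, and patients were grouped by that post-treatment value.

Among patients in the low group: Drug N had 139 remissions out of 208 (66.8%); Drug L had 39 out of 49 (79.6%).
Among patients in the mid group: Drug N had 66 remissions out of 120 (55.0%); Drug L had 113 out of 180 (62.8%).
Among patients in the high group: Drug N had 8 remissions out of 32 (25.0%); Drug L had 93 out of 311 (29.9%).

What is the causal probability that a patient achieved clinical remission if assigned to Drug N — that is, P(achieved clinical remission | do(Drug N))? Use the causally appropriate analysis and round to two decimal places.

Blood pressure lies on the pathway drug → blood pressure → outcome, so adjusting for it blocks the indirect effect. For the total causal effect of drug, use the unadjusted pooled rates.
So P(outcome | do(Drug N)) is just the pooled rate for Drug N: 213/360 = 0.592.

0.59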